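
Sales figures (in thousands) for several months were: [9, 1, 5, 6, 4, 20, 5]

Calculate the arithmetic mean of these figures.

7.1429

Step 1: Sum all values: 9 + 1 + 5 + 6 + 4 + 20 + 5 = 50
Step 2: Count the number of values: n = 7
Step 3: Mean = sum / n = 50 / 7 = 7.1429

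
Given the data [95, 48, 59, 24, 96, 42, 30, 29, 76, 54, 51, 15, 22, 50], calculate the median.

49

Step 1: Sort the data in ascending order: [15, 22, 24, 29, 30, 42, 48, 50, 51, 54, 59, 76, 95, 96]
Step 2: The number of values is n = 14.
Step 3: Since n is even, the median is the average of positions 7 and 8:
  Median = (48 + 50) / 2 = 49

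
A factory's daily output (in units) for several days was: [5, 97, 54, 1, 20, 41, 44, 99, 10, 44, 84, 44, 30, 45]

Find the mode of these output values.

44

Step 1: Count the frequency of each value:
  1: appears 1 time(s)
  5: appears 1 time(s)
  10: appears 1 time(s)
  20: appears 1 time(s)
  30: appears 1 time(s)
  41: appears 1 time(s)
  44: appears 3 time(s)
  45: appears 1 time(s)
  54: appears 1 time(s)
  84: appears 1 time(s)
  97: appears 1 time(s)
  99: appears 1 time(s)
Step 2: The value 44 appears most frequently (3 times).
Step 3: Mode = 44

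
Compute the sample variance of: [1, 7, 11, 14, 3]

29.2

Step 1: Compute the mean: (1 + 7 + 11 + 14 + 3) / 5 = 7.2
Step 2: Compute squared deviations from the mean:
  (1 - 7.2)^2 = 38.44
  (7 - 7.2)^2 = 0.04
  (11 - 7.2)^2 = 14.44
  (14 - 7.2)^2 = 46.24
  (3 - 7.2)^2 = 17.64
Step 3: Sum of squared deviations = 116.8
Step 4: Sample variance = 116.8 / 4 = 29.2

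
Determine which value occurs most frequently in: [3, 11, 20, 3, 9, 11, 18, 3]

3

Step 1: Count the frequency of each value:
  3: appears 3 time(s)
  9: appears 1 time(s)
  11: appears 2 time(s)
  18: appears 1 time(s)
  20: appears 1 time(s)
Step 2: The value 3 appears most frequently (3 times).
Step 3: Mode = 3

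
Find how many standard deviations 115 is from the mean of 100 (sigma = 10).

1.5

Step 1: Recall the z-score formula: z = (x - mu) / sigma
Step 2: Substitute values: z = (115 - 100) / 10
Step 3: z = 15 / 10 = 1.5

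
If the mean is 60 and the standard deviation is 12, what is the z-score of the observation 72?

1

Step 1: Recall the z-score formula: z = (x - mu) / sigma
Step 2: Substitute values: z = (72 - 60) / 12
Step 3: z = 12 / 12 = 1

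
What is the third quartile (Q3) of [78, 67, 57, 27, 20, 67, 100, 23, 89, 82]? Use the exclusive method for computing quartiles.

83.75

Step 1: Sort the data: [20, 23, 27, 57, 67, 67, 78, 82, 89, 100]
Step 2: n = 10
Step 3: Using the exclusive quartile method:
  Q1 = 26
  Q2 (median) = 67
  Q3 = 83.75
  IQR = Q3 - Q1 = 83.75 - 26 = 57.75
Step 4: Q3 = 83.75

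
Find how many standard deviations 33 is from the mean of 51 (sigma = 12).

-1.5

Step 1: Recall the z-score formula: z = (x - mu) / sigma
Step 2: Substitute values: z = (33 - 51) / 12
Step 3: z = -18 / 12 = -1.5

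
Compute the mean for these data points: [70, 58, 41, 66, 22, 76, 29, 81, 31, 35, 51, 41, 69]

51.5385

Step 1: Sum all values: 70 + 58 + 41 + 66 + 22 + 76 + 29 + 81 + 31 + 35 + 51 + 41 + 69 = 670
Step 2: Count the number of values: n = 13
Step 3: Mean = sum / n = 670 / 13 = 51.5385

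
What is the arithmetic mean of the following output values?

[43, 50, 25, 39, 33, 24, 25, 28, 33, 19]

31.9

Step 1: Sum all values: 43 + 50 + 25 + 39 + 33 + 24 + 25 + 28 + 33 + 19 = 319
Step 2: Count the number of values: n = 10
Step 3: Mean = sum / n = 319 / 10 = 31.9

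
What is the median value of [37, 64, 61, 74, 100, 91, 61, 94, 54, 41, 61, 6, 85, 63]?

62

Step 1: Sort the data in ascending order: [6, 37, 41, 54, 61, 61, 61, 63, 64, 74, 85, 91, 94, 100]
Step 2: The number of values is n = 14.
Step 3: Since n is even, the median is the average of positions 7 and 8:
  Median = (61 + 63) / 2 = 62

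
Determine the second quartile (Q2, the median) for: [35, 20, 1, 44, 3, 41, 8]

20

Step 1: Sort the data: [1, 3, 8, 20, 35, 41, 44]
Step 2: n = 7
Step 3: Q2 is the median. Since n is odd, it is the middle value at position 4: 20
Step 4: Q2 = 20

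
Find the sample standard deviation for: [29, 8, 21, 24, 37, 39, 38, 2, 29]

13.1128

Step 1: Compute the mean: 25.2222
Step 2: Sum of squared deviations from the mean: 1375.5556
Step 3: Sample variance = 1375.5556 / 8 = 171.9444
Step 4: Standard deviation = sqrt(171.9444) = 13.1128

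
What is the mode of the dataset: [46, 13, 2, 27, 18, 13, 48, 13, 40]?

13

Step 1: Count the frequency of each value:
  2: appears 1 time(s)
  13: appears 3 time(s)
  18: appears 1 time(s)
  27: appears 1 time(s)
  40: appears 1 time(s)
  46: appears 1 time(s)
  48: appears 1 time(s)
Step 2: The value 13 appears most frequently (3 times).
Step 3: Mode = 13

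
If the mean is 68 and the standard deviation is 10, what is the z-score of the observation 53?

-1.5

Step 1: Recall the z-score formula: z = (x - mu) / sigma
Step 2: Substitute values: z = (53 - 68) / 10
Step 3: z = -15 / 10 = -1.5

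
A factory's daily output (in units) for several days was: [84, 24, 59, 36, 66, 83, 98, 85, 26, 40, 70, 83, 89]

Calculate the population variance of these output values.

600.284

Step 1: Compute the mean: (84 + 24 + 59 + 36 + 66 + 83 + 98 + 85 + 26 + 40 + 70 + 83 + 89) / 13 = 64.8462
Step 2: Compute squared deviations from the mean:
  (84 - 64.8462)^2 = 366.8698
  (24 - 64.8462)^2 = 1668.4083
  (59 - 64.8462)^2 = 34.1775
  (36 - 64.8462)^2 = 832.1006
  (66 - 64.8462)^2 = 1.3314
  (83 - 64.8462)^2 = 329.5621
  (98 - 64.8462)^2 = 1099.1775
  (85 - 64.8462)^2 = 406.1775
  (26 - 64.8462)^2 = 1509.0237
  (40 - 64.8462)^2 = 617.3314
  (70 - 64.8462)^2 = 26.5621
  (83 - 64.8462)^2 = 329.5621
  (89 - 64.8462)^2 = 583.4083
Step 3: Sum of squared deviations = 7803.6923
Step 4: Population variance = 7803.6923 / 13 = 600.284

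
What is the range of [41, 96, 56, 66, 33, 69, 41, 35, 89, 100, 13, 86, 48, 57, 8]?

92

Step 1: Identify the maximum value: max = 100
Step 2: Identify the minimum value: min = 8
Step 3: Range = max - min = 100 - 8 = 92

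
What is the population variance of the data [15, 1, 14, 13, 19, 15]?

31.4722

Step 1: Compute the mean: (15 + 1 + 14 + 13 + 19 + 15) / 6 = 12.8333
Step 2: Compute squared deviations from the mean:
  (15 - 12.8333)^2 = 4.6944
  (1 - 12.8333)^2 = 140.0278
  (14 - 12.8333)^2 = 1.3611
  (13 - 12.8333)^2 = 0.0278
  (19 - 12.8333)^2 = 38.0278
  (15 - 12.8333)^2 = 4.6944
Step 3: Sum of squared deviations = 188.8333
Step 4: Population variance = 188.8333 / 6 = 31.4722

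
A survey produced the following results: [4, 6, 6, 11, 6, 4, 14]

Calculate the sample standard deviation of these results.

3.7733

Step 1: Compute the mean: 7.2857
Step 2: Sum of squared deviations from the mean: 85.4286
Step 3: Sample variance = 85.4286 / 6 = 14.2381
Step 4: Standard deviation = sqrt(14.2381) = 3.7733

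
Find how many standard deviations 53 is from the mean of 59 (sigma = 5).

-1.2

Step 1: Recall the z-score formula: z = (x - mu) / sigma
Step 2: Substitute values: z = (53 - 59) / 5
Step 3: z = -6 / 5 = -1.2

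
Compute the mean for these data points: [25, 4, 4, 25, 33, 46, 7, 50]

24.25

Step 1: Sum all values: 25 + 4 + 4 + 25 + 33 + 46 + 7 + 50 = 194
Step 2: Count the number of values: n = 8
Step 3: Mean = sum / n = 194 / 8 = 24.25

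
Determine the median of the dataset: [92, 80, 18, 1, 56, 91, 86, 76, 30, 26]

66

Step 1: Sort the data in ascending order: [1, 18, 26, 30, 56, 76, 80, 86, 91, 92]
Step 2: The number of values is n = 10.
Step 3: Since n is even, the median is the average of positions 5 and 6:
  Median = (56 + 76) / 2 = 66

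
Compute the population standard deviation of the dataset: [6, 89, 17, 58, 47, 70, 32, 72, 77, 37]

25.9278

Step 1: Compute the mean: 50.5
Step 2: Sum of squared deviations from the mean: 6722.5
Step 3: Population variance = 6722.5 / 10 = 672.25
Step 4: Standard deviation = sqrt(672.25) = 25.9278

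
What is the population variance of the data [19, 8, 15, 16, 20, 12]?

16.6667

Step 1: Compute the mean: (19 + 8 + 15 + 16 + 20 + 12) / 6 = 15
Step 2: Compute squared deviations from the mean:
  (19 - 15)^2 = 16
  (8 - 15)^2 = 49
  (15 - 15)^2 = 0
  (16 - 15)^2 = 1
  (20 - 15)^2 = 25
  (12 - 15)^2 = 9
Step 3: Sum of squared deviations = 100
Step 4: Population variance = 100 / 6 = 16.6667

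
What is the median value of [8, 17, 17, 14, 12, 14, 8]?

14

Step 1: Sort the data in ascending order: [8, 8, 12, 14, 14, 17, 17]
Step 2: The number of values is n = 7.
Step 3: Since n is odd, the median is the middle value at position 4: 14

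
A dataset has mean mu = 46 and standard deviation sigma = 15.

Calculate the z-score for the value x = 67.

1.4

Step 1: Recall the z-score formula: z = (x - mu) / sigma
Step 2: Substitute values: z = (67 - 46) / 15
Step 3: z = 21 / 15 = 1.4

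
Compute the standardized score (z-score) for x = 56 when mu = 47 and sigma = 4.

2.25

Step 1: Recall the z-score formula: z = (x - mu) / sigma
Step 2: Substitute values: z = (56 - 47) / 4
Step 3: z = 9 / 4 = 2.25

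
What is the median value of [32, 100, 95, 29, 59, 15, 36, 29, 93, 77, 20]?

36

Step 1: Sort the data in ascending order: [15, 20, 29, 29, 32, 36, 59, 77, 93, 95, 100]
Step 2: The number of values is n = 11.
Step 3: Since n is odd, the median is the middle value at position 6: 36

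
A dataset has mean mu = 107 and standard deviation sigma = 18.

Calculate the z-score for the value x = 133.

1.4444

Step 1: Recall the z-score formula: z = (x - mu) / sigma
Step 2: Substitute values: z = (133 - 107) / 18
Step 3: z = 26 / 18 = 1.4444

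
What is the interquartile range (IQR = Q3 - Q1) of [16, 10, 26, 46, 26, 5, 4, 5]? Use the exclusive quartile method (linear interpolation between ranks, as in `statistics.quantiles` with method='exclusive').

21

Step 1: Sort the data: [4, 5, 5, 10, 16, 26, 26, 46]
Step 2: n = 8
Step 3: Using the exclusive quartile method:
  Q1 = 5
  Q2 (median) = 13
  Q3 = 26
  IQR = Q3 - Q1 = 26 - 5 = 21
Step 4: IQR = 21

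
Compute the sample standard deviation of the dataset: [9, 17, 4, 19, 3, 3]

7.2226

Step 1: Compute the mean: 9.1667
Step 2: Sum of squared deviations from the mean: 260.8333
Step 3: Sample variance = 260.8333 / 5 = 52.1667
Step 4: Standard deviation = sqrt(52.1667) = 7.2226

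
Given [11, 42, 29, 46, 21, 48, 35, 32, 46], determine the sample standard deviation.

12.6205

Step 1: Compute the mean: 34.4444
Step 2: Sum of squared deviations from the mean: 1274.2222
Step 3: Sample variance = 1274.2222 / 8 = 159.2778
Step 4: Standard deviation = sqrt(159.2778) = 12.6205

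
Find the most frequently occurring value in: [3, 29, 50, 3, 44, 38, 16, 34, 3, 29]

3

Step 1: Count the frequency of each value:
  3: appears 3 time(s)
  16: appears 1 time(s)
  29: appears 2 time(s)
  34: appears 1 time(s)
  38: appears 1 time(s)
  44: appears 1 time(s)
  50: appears 1 time(s)
Step 2: The value 3 appears most frequently (3 times).
Step 3: Mode = 3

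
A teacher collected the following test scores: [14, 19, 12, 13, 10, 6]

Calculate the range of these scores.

13

Step 1: Identify the maximum value: max = 19
Step 2: Identify the minimum value: min = 6
Step 3: Range = max - min = 19 - 6 = 13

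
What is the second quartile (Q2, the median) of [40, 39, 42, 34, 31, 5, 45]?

39

Step 1: Sort the data: [5, 31, 34, 39, 40, 42, 45]
Step 2: n = 7
Step 3: Q2 is the median. Since n is odd, it is the middle value at position 4: 39
Step 4: Q2 = 39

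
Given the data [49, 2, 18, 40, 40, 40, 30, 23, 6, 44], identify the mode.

40

Step 1: Count the frequency of each value:
  2: appears 1 time(s)
  6: appears 1 time(s)
  18: appears 1 time(s)
  23: appears 1 time(s)
  30: appears 1 time(s)
  40: appears 3 time(s)
  44: appears 1 time(s)
  49: appears 1 time(s)
Step 2: The value 40 appears most frequently (3 times).
Step 3: Mode = 40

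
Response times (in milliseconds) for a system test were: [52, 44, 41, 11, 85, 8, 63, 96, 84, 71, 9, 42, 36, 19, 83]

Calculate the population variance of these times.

833.44

Step 1: Compute the mean: (52 + 44 + 41 + 11 + 85 + 8 + 63 + 96 + 84 + 71 + 9 + 42 + 36 + 19 + 83) / 15 = 49.6
Step 2: Compute squared deviations from the mean:
  (52 - 49.6)^2 = 5.76
  (44 - 49.6)^2 = 31.36
  (41 - 49.6)^2 = 73.96
  (11 - 49.6)^2 = 1489.96
  (85 - 49.6)^2 = 1253.16
  (8 - 49.6)^2 = 1730.56
  (63 - 49.6)^2 = 179.56
  (96 - 49.6)^2 = 2152.96
  (84 - 49.6)^2 = 1183.36
  (71 - 49.6)^2 = 457.96
  (9 - 49.6)^2 = 1648.36
  (42 - 49.6)^2 = 57.76
  (36 - 49.6)^2 = 184.96
  (19 - 49.6)^2 = 936.36
  (83 - 49.6)^2 = 1115.56
Step 3: Sum of squared deviations = 12501.6
Step 4: Population variance = 12501.6 / 15 = 833.44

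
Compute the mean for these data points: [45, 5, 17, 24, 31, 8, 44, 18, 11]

22.5556

Step 1: Sum all values: 45 + 5 + 17 + 24 + 31 + 8 + 44 + 18 + 11 = 203
Step 2: Count the number of values: n = 9
Step 3: Mean = sum / n = 203 / 9 = 22.5556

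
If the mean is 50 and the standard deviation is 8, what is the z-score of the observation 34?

-2

Step 1: Recall the z-score formula: z = (x - mu) / sigma
Step 2: Substitute values: z = (34 - 50) / 8
Step 3: z = -16 / 8 = -2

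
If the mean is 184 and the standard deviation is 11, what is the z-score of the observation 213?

2.6364

Step 1: Recall the z-score formula: z = (x - mu) / sigma
Step 2: Substitute values: z = (213 - 184) / 11
Step 3: z = 29 / 11 = 2.6364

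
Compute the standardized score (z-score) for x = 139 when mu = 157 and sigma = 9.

-2

Step 1: Recall the z-score formula: z = (x - mu) / sigma
Step 2: Substitute values: z = (139 - 157) / 9
Step 3: z = -18 / 9 = -2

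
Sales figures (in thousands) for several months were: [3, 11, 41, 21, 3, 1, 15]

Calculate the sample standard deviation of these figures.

14.1287

Step 1: Compute the mean: 13.5714
Step 2: Sum of squared deviations from the mean: 1197.7143
Step 3: Sample variance = 1197.7143 / 6 = 199.619
Step 4: Standard deviation = sqrt(199.619) = 14.1287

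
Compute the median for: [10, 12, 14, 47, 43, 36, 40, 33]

34.5

Step 1: Sort the data in ascending order: [10, 12, 14, 33, 36, 40, 43, 47]
Step 2: The number of values is n = 8.
Step 3: Since n is even, the median is the average of positions 4 and 5:
  Median = (33 + 36) / 2 = 34.5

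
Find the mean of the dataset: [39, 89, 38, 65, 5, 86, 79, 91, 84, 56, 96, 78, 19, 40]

61.7857

Step 1: Sum all values: 39 + 89 + 38 + 65 + 5 + 86 + 79 + 91 + 84 + 56 + 96 + 78 + 19 + 40 = 865
Step 2: Count the number of values: n = 14
Step 3: Mean = sum / n = 865 / 14 = 61.7857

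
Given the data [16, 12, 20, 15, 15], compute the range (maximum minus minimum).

8

Step 1: Identify the maximum value: max = 20
Step 2: Identify the minimum value: min = 12
Step 3: Range = max - min = 20 - 12 = 8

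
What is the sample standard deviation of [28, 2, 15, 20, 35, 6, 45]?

15.5012

Step 1: Compute the mean: 21.5714
Step 2: Sum of squared deviations from the mean: 1441.7143
Step 3: Sample variance = 1441.7143 / 6 = 240.2857
Step 4: Standard deviation = sqrt(240.2857) = 15.5012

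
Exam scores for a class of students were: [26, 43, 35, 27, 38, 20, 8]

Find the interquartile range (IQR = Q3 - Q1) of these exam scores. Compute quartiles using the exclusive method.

18

Step 1: Sort the data: [8, 20, 26, 27, 35, 38, 43]
Step 2: n = 7
Step 3: Using the exclusive quartile method:
  Q1 = 20
  Q2 (median) = 27
  Q3 = 38
  IQR = Q3 - Q1 = 38 - 20 = 18
Step 4: IQR = 18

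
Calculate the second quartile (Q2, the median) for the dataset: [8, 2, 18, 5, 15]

8

Step 1: Sort the data: [2, 5, 8, 15, 18]
Step 2: n = 5
Step 3: Q2 is the median. Since n is odd, it is the middle value at position 3: 8
Step 4: Q2 = 8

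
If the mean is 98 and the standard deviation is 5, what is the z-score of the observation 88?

-2

Step 1: Recall the z-score formula: z = (x - mu) / sigma
Step 2: Substitute values: z = (88 - 98) / 5
Step 3: z = -10 / 5 = -2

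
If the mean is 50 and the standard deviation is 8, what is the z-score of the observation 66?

2

Step 1: Recall the z-score formula: z = (x - mu) / sigma
Step 2: Substitute values: z = (66 - 50) / 8
Step 3: z = 16 / 8 = 2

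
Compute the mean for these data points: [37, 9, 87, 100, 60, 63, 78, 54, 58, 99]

64.5

Step 1: Sum all values: 37 + 9 + 87 + 100 + 60 + 63 + 78 + 54 + 58 + 99 = 645
Step 2: Count the number of values: n = 10
Step 3: Mean = sum / n = 645 / 10 = 64.5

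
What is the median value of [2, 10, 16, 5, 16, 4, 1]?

5

Step 1: Sort the data in ascending order: [1, 2, 4, 5, 10, 16, 16]
Step 2: The number of values is n = 7.
Step 3: Since n is odd, the median is the middle value at position 4: 5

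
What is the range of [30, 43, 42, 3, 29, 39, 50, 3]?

47

Step 1: Identify the maximum value: max = 50
Step 2: Identify the minimum value: min = 3
Step 3: Range = max - min = 50 - 3 = 47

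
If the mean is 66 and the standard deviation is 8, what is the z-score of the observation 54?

-1.5

Step 1: Recall the z-score formula: z = (x - mu) / sigma
Step 2: Substitute values: z = (54 - 66) / 8
Step 3: z = -12 / 8 = -1.5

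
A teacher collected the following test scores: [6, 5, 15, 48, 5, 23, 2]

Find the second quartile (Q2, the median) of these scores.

6

Step 1: Sort the data: [2, 5, 5, 6, 15, 23, 48]
Step 2: n = 7
Step 3: Q2 is the median. Since n is odd, it is the middle value at position 4: 6
Step 4: Q2 = 6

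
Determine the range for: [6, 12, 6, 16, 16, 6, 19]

13

Step 1: Identify the maximum value: max = 19
Step 2: Identify the minimum value: min = 6
Step 3: Range = max - min = 19 - 6 = 13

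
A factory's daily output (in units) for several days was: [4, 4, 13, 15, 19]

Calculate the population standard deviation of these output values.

6.0332

Step 1: Compute the mean: 11
Step 2: Sum of squared deviations from the mean: 182
Step 3: Population variance = 182 / 5 = 36.4
Step 4: Standard deviation = sqrt(36.4) = 6.0332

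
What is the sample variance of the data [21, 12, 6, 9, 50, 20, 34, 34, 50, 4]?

296.6667

Step 1: Compute the mean: (21 + 12 + 6 + 9 + 50 + 20 + 34 + 34 + 50 + 4) / 10 = 24
Step 2: Compute squared deviations from the mean:
  (21 - 24)^2 = 9
  (12 - 24)^2 = 144
  (6 - 24)^2 = 324
  (9 - 24)^2 = 225
  (50 - 24)^2 = 676
  (20 - 24)^2 = 16
  (34 - 24)^2 = 100
  (34 - 24)^2 = 100
  (50 - 24)^2 = 676
  (4 - 24)^2 = 400
Step 3: Sum of squared deviations = 2670
Step 4: Sample variance = 2670 / 9 = 296.6667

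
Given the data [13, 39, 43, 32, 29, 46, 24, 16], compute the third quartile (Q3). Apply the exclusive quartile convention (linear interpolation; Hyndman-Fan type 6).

42

Step 1: Sort the data: [13, 16, 24, 29, 32, 39, 43, 46]
Step 2: n = 8
Step 3: Using the exclusive quartile method:
  Q1 = 18
  Q2 (median) = 30.5
  Q3 = 42
  IQR = Q3 - Q1 = 42 - 18 = 24
Step 4: Q3 = 42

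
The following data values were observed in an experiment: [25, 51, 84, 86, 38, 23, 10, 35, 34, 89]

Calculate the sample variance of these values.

832.2778

Step 1: Compute the mean: (25 + 51 + 84 + 86 + 38 + 23 + 10 + 35 + 34 + 89) / 10 = 47.5
Step 2: Compute squared deviations from the mean:
  (25 - 47.5)^2 = 506.25
  (51 - 47.5)^2 = 12.25
  (84 - 47.5)^2 = 1332.25
  (86 - 47.5)^2 = 1482.25
  (38 - 47.5)^2 = 90.25
  (23 - 47.5)^2 = 600.25
  (10 - 47.5)^2 = 1406.25
  (35 - 47.5)^2 = 156.25
  (34 - 47.5)^2 = 182.25
  (89 - 47.5)^2 = 1722.25
Step 3: Sum of squared deviations = 7490.5
Step 4: Sample variance = 7490.5 / 9 = 832.2778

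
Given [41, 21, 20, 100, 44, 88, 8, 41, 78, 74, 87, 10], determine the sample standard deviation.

32.9793

Step 1: Compute the mean: 51
Step 2: Sum of squared deviations from the mean: 11964
Step 3: Sample variance = 11964 / 11 = 1087.6364
Step 4: Standard deviation = sqrt(1087.6364) = 32.9793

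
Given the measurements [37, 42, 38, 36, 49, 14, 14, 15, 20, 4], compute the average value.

26.9

Step 1: Sum all values: 37 + 42 + 38 + 36 + 49 + 14 + 14 + 15 + 20 + 4 = 269
Step 2: Count the number of values: n = 10
Step 3: Mean = sum / n = 269 / 10 = 26.9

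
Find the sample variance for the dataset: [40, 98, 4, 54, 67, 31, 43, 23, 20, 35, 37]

638.4909

Step 1: Compute the mean: (40 + 98 + 4 + 54 + 67 + 31 + 43 + 23 + 20 + 35 + 37) / 11 = 41.0909
Step 2: Compute squared deviations from the mean:
  (40 - 41.0909)^2 = 1.1901
  (98 - 41.0909)^2 = 3238.6446
  (4 - 41.0909)^2 = 1375.7355
  (54 - 41.0909)^2 = 166.6446
  (67 - 41.0909)^2 = 671.281
  (31 - 41.0909)^2 = 101.8264
  (43 - 41.0909)^2 = 3.6446
  (23 - 41.0909)^2 = 327.281
  (20 - 41.0909)^2 = 444.8264
  (35 - 41.0909)^2 = 37.0992
  (37 - 41.0909)^2 = 16.7355
Step 3: Sum of squared deviations = 6384.9091
Step 4: Sample variance = 6384.9091 / 10 = 638.4909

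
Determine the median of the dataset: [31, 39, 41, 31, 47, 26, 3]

31

Step 1: Sort the data in ascending order: [3, 26, 31, 31, 39, 41, 47]
Step 2: The number of values is n = 7.
Step 3: Since n is odd, the median is the middle value at position 4: 31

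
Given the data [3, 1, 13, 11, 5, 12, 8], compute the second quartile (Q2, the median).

8

Step 1: Sort the data: [1, 3, 5, 8, 11, 12, 13]
Step 2: n = 7
Step 3: Q2 is the median. Since n is odd, it is the middle value at position 4: 8
Step 4: Q2 = 8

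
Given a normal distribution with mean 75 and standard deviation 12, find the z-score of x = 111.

3

Step 1: Recall the z-score formula: z = (x - mu) / sigma
Step 2: Substitute values: z = (111 - 75) / 12
Step 3: z = 36 / 12 = 3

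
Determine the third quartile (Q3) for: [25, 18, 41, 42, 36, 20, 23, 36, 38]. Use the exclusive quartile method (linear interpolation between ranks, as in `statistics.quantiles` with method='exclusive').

39.5

Step 1: Sort the data: [18, 20, 23, 25, 36, 36, 38, 41, 42]
Step 2: n = 9
Step 3: Using the exclusive quartile method:
  Q1 = 21.5
  Q2 (median) = 36
  Q3 = 39.5
  IQR = Q3 - Q1 = 39.5 - 21.5 = 18
Step 4: Q3 = 39.5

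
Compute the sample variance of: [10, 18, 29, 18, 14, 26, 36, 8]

94.4107

Step 1: Compute the mean: (10 + 18 + 29 + 18 + 14 + 26 + 36 + 8) / 8 = 19.875
Step 2: Compute squared deviations from the mean:
  (10 - 19.875)^2 = 97.5156
  (18 - 19.875)^2 = 3.5156
  (29 - 19.875)^2 = 83.2656
  (18 - 19.875)^2 = 3.5156
  (14 - 19.875)^2 = 34.5156
  (26 - 19.875)^2 = 37.5156
  (36 - 19.875)^2 = 260.0156
  (8 - 19.875)^2 = 141.0156
Step 3: Sum of squared deviations = 660.875
Step 4: Sample variance = 660.875 / 7 = 94.4107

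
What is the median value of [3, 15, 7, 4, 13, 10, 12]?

10

Step 1: Sort the data in ascending order: [3, 4, 7, 10, 12, 13, 15]
Step 2: The number of values is n = 7.
Step 3: Since n is odd, the median is the middle value at position 4: 10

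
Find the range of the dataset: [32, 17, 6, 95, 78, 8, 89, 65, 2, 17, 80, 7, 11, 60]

93

Step 1: Identify the maximum value: max = 95
Step 2: Identify the minimum value: min = 2
Step 3: Range = max - min = 95 - 2 = 93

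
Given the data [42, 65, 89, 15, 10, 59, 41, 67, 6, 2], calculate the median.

41.5

Step 1: Sort the data in ascending order: [2, 6, 10, 15, 41, 42, 59, 65, 67, 89]
Step 2: The number of values is n = 10.
Step 3: Since n is even, the median is the average of positions 5 and 6:
  Median = (41 + 42) / 2 = 41.5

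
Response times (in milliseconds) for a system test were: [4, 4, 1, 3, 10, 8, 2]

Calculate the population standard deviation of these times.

3.017

Step 1: Compute the mean: 4.5714
Step 2: Sum of squared deviations from the mean: 63.7143
Step 3: Population variance = 63.7143 / 7 = 9.102
Step 4: Standard deviation = sqrt(9.102) = 3.017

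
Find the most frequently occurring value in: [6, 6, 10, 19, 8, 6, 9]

6

Step 1: Count the frequency of each value:
  6: appears 3 time(s)
  8: appears 1 time(s)
  9: appears 1 time(s)
  10: appears 1 time(s)
  19: appears 1 time(s)
Step 2: The value 6 appears most frequently (3 times).
Step 3: Mode = 6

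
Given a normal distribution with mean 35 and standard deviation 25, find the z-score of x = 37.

0.08

Step 1: Recall the z-score formula: z = (x - mu) / sigma
Step 2: Substitute values: z = (37 - 35) / 25
Step 3: z = 2 / 25 = 0.08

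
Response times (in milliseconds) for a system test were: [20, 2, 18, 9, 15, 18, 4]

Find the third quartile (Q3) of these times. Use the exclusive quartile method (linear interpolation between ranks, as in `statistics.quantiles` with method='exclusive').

18

Step 1: Sort the data: [2, 4, 9, 15, 18, 18, 20]
Step 2: n = 7
Step 3: Using the exclusive quartile method:
  Q1 = 4
  Q2 (median) = 15
  Q3 = 18
  IQR = Q3 - Q1 = 18 - 4 = 14
Step 4: Q3 = 18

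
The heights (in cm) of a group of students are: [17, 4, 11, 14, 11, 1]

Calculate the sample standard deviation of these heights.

6.0553

Step 1: Compute the mean: 9.6667
Step 2: Sum of squared deviations from the mean: 183.3333
Step 3: Sample variance = 183.3333 / 5 = 36.6667
Step 4: Standard deviation = sqrt(36.6667) = 6.0553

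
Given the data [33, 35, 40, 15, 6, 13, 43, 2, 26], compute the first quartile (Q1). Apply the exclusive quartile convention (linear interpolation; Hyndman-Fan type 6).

9.5

Step 1: Sort the data: [2, 6, 13, 15, 26, 33, 35, 40, 43]
Step 2: n = 9
Step 3: Using the exclusive quartile method:
  Q1 = 9.5
  Q2 (median) = 26
  Q3 = 37.5
  IQR = Q3 - Q1 = 37.5 - 9.5 = 28
Step 4: Q1 = 9.5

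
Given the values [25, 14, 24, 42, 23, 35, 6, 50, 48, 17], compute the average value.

28.4

Step 1: Sum all values: 25 + 14 + 24 + 42 + 23 + 35 + 6 + 50 + 48 + 17 = 284
Step 2: Count the number of values: n = 10
Step 3: Mean = sum / n = 284 / 10 = 28.4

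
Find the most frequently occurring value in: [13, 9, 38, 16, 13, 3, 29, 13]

13

Step 1: Count the frequency of each value:
  3: appears 1 time(s)
  9: appears 1 time(s)
  13: appears 3 time(s)
  16: appears 1 time(s)
  29: appears 1 time(s)
  38: appears 1 time(s)
Step 2: The value 13 appears most frequently (3 times).
Step 3: Mode = 13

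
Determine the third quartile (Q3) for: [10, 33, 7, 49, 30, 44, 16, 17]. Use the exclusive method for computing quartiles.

41.25

Step 1: Sort the data: [7, 10, 16, 17, 30, 33, 44, 49]
Step 2: n = 8
Step 3: Using the exclusive quartile method:
  Q1 = 11.5
  Q2 (median) = 23.5
  Q3 = 41.25
  IQR = Q3 - Q1 = 41.25 - 11.5 = 29.75
Step 4: Q3 = 41.25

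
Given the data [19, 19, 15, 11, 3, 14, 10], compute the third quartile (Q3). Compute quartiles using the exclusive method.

19

Step 1: Sort the data: [3, 10, 11, 14, 15, 19, 19]
Step 2: n = 7
Step 3: Using the exclusive quartile method:
  Q1 = 10
  Q2 (median) = 14
  Q3 = 19
  IQR = Q3 - Q1 = 19 - 10 = 9
Step 4: Q3 = 19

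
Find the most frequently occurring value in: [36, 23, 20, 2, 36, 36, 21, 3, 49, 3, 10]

36

Step 1: Count the frequency of each value:
  2: appears 1 time(s)
  3: appears 2 time(s)
  10: appears 1 time(s)
  20: appears 1 time(s)
  21: appears 1 time(s)
  23: appears 1 time(s)
  36: appears 3 time(s)
  49: appears 1 time(s)
Step 2: The value 36 appears most frequently (3 times).
Step 3: Mode = 36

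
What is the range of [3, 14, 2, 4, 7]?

12

Step 1: Identify the maximum value: max = 14
Step 2: Identify the minimum value: min = 2
Step 3: Range = max - min = 14 - 2 = 12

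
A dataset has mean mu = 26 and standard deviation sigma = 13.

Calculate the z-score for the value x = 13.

-1

Step 1: Recall the z-score formula: z = (x - mu) / sigma
Step 2: Substitute values: z = (13 - 26) / 13
Step 3: z = -13 / 13 = -1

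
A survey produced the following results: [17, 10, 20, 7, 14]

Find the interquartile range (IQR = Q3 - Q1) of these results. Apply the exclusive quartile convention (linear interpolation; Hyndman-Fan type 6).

10

Step 1: Sort the data: [7, 10, 14, 17, 20]
Step 2: n = 5
Step 3: Using the exclusive quartile method:
  Q1 = 8.5
  Q2 (median) = 14
  Q3 = 18.5
  IQR = Q3 - Q1 = 18.5 - 8.5 = 10
Step 4: IQR = 10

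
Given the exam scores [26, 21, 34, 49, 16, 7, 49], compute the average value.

28.8571

Step 1: Sum all values: 26 + 21 + 34 + 49 + 16 + 7 + 49 = 202
Step 2: Count the number of values: n = 7
Step 3: Mean = sum / n = 202 / 7 = 28.8571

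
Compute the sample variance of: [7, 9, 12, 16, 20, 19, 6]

32.5714

Step 1: Compute the mean: (7 + 9 + 12 + 16 + 20 + 19 + 6) / 7 = 12.7143
Step 2: Compute squared deviations from the mean:
  (7 - 12.7143)^2 = 32.6531
  (9 - 12.7143)^2 = 13.7959
  (12 - 12.7143)^2 = 0.5102
  (16 - 12.7143)^2 = 10.7959
  (20 - 12.7143)^2 = 53.0816
  (19 - 12.7143)^2 = 39.5102
  (6 - 12.7143)^2 = 45.0816
Step 3: Sum of squared deviations = 195.4286
Step 4: Sample variance = 195.4286 / 6 = 32.5714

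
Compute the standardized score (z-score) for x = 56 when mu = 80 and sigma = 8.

-3

Step 1: Recall the z-score formula: z = (x - mu) / sigma
Step 2: Substitute values: z = (56 - 80) / 8
Step 3: z = -24 / 8 = -3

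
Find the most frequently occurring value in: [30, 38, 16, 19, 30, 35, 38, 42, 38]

38

Step 1: Count the frequency of each value:
  16: appears 1 time(s)
  19: appears 1 time(s)
  30: appears 2 time(s)
  35: appears 1 time(s)
  38: appears 3 time(s)
  42: appears 1 time(s)
Step 2: The value 38 appears most frequently (3 times).
Step 3: Mode = 38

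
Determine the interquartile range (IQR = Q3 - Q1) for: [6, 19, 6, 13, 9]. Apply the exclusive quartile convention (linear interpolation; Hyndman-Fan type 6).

10

Step 1: Sort the data: [6, 6, 9, 13, 19]
Step 2: n = 5
Step 3: Using the exclusive quartile method:
  Q1 = 6
  Q2 (median) = 9
  Q3 = 16
  IQR = Q3 - Q1 = 16 - 6 = 10
Step 4: IQR = 10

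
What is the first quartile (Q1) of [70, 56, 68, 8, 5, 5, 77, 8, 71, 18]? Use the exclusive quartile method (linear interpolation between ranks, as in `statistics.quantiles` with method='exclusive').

7.25

Step 1: Sort the data: [5, 5, 8, 8, 18, 56, 68, 70, 71, 77]
Step 2: n = 10
Step 3: Using the exclusive quartile method:
  Q1 = 7.25
  Q2 (median) = 37
  Q3 = 70.25
  IQR = Q3 - Q1 = 70.25 - 7.25 = 63
Step 4: Q1 = 7.25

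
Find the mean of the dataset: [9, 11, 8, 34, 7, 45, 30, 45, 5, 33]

22.7

Step 1: Sum all values: 9 + 11 + 8 + 34 + 7 + 45 + 30 + 45 + 5 + 33 = 227
Step 2: Count the number of values: n = 10
Step 3: Mean = sum / n = 227 / 10 = 22.7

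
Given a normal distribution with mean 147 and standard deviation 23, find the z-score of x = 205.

2.5217

Step 1: Recall the z-score formula: z = (x - mu) / sigma
Step 2: Substitute values: z = (205 - 147) / 23
Step 3: z = 58 / 23 = 2.5217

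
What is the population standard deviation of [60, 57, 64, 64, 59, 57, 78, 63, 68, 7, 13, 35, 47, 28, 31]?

20.3649

Step 1: Compute the mean: 48.7333
Step 2: Sum of squared deviations from the mean: 6220.9333
Step 3: Population variance = 6220.9333 / 15 = 414.7289
Step 4: Standard deviation = sqrt(414.7289) = 20.3649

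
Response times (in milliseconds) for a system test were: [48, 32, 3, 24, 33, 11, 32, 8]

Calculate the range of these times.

45

Step 1: Identify the maximum value: max = 48
Step 2: Identify the minimum value: min = 3
Step 3: Range = max - min = 48 - 3 = 45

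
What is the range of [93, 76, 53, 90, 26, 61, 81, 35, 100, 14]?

86

Step 1: Identify the maximum value: max = 100
Step 2: Identify the minimum value: min = 14
Step 3: Range = max - min = 100 - 14 = 86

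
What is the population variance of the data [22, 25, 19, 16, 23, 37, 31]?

44.2041

Step 1: Compute the mean: (22 + 25 + 19 + 16 + 23 + 37 + 31) / 7 = 24.7143
Step 2: Compute squared deviations from the mean:
  (22 - 24.7143)^2 = 7.3673
  (25 - 24.7143)^2 = 0.0816
  (19 - 24.7143)^2 = 32.6531
  (16 - 24.7143)^2 = 75.9388
  (23 - 24.7143)^2 = 2.9388
  (37 - 24.7143)^2 = 150.9388
  (31 - 24.7143)^2 = 39.5102
Step 3: Sum of squared deviations = 309.4286
Step 4: Population variance = 309.4286 / 7 = 44.2041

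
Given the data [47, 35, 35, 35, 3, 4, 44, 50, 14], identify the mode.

35

Step 1: Count the frequency of each value:
  3: appears 1 time(s)
  4: appears 1 time(s)
  14: appears 1 time(s)
  35: appears 3 time(s)
  44: appears 1 time(s)
  47: appears 1 time(s)
  50: appears 1 time(s)
Step 2: The value 35 appears most frequently (3 times).
Step 3: Mode = 35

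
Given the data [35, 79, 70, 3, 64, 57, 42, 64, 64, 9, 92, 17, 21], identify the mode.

64

Step 1: Count the frequency of each value:
  3: appears 1 time(s)
  9: appears 1 time(s)
  17: appears 1 time(s)
  21: appears 1 time(s)
  35: appears 1 time(s)
  42: appears 1 time(s)
  57: appears 1 time(s)
  64: appears 3 time(s)
  70: appears 1 time(s)
  79: appears 1 time(s)
  92: appears 1 time(s)
Step 2: The value 64 appears most frequently (3 times).
Step 3: Mode = 64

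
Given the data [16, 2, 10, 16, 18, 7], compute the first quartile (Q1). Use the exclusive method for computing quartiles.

5.75

Step 1: Sort the data: [2, 7, 10, 16, 16, 18]
Step 2: n = 6
Step 3: Using the exclusive quartile method:
  Q1 = 5.75
  Q2 (median) = 13
  Q3 = 16.5
  IQR = Q3 - Q1 = 16.5 - 5.75 = 10.75
Step 4: Q1 = 5.75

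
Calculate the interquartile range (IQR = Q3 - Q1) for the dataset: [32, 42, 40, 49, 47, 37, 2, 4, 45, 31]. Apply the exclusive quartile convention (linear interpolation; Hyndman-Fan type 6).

21.25

Step 1: Sort the data: [2, 4, 31, 32, 37, 40, 42, 45, 47, 49]
Step 2: n = 10
Step 3: Using the exclusive quartile method:
  Q1 = 24.25
  Q2 (median) = 38.5
  Q3 = 45.5
  IQR = Q3 - Q1 = 45.5 - 24.25 = 21.25
Step 4: IQR = 21.25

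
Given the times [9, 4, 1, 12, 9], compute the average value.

7

Step 1: Sum all values: 9 + 4 + 1 + 12 + 9 = 35
Step 2: Count the number of values: n = 5
Step 3: Mean = sum / n = 35 / 5 = 7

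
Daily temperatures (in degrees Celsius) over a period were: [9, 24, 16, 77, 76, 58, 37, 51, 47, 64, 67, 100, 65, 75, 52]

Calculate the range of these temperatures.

91

Step 1: Identify the maximum value: max = 100
Step 2: Identify the minimum value: min = 9
Step 3: Range = max - min = 100 - 9 = 91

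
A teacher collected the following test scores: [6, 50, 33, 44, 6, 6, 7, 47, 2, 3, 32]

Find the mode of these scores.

6

Step 1: Count the frequency of each value:
  2: appears 1 time(s)
  3: appears 1 time(s)
  6: appears 3 time(s)
  7: appears 1 time(s)
  32: appears 1 time(s)
  33: appears 1 time(s)
  44: appears 1 time(s)
  47: appears 1 time(s)
  50: appears 1 time(s)
Step 2: The value 6 appears most frequently (3 times).
Step 3: Mode = 6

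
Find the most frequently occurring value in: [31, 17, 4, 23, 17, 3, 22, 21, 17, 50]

17

Step 1: Count the frequency of each value:
  3: appears 1 time(s)
  4: appears 1 time(s)
  17: appears 3 time(s)
  21: appears 1 time(s)
  22: appears 1 time(s)
  23: appears 1 time(s)
  31: appears 1 time(s)
  50: appears 1 time(s)
Step 2: The value 17 appears most frequently (3 times).
Step 3: Mode = 17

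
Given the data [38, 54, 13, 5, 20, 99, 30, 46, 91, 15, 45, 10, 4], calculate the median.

30

Step 1: Sort the data in ascending order: [4, 5, 10, 13, 15, 20, 30, 38, 45, 46, 54, 91, 99]
Step 2: The number of values is n = 13.
Step 3: Since n is odd, the median is the middle value at position 7: 30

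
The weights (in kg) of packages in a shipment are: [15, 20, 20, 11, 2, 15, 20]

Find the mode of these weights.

20

Step 1: Count the frequency of each value:
  2: appears 1 time(s)
  11: appears 1 time(s)
  15: appears 2 time(s)
  20: appears 3 time(s)
Step 2: The value 20 appears most frequently (3 times).
Step 3: Mode = 20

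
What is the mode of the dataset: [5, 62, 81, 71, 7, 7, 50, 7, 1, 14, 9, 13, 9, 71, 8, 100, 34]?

7

Step 1: Count the frequency of each value:
  1: appears 1 time(s)
  5: appears 1 time(s)
  7: appears 3 time(s)
  8: appears 1 time(s)
  9: appears 2 time(s)
  13: appears 1 time(s)
  14: appears 1 time(s)
  34: appears 1 time(s)
  50: appears 1 time(s)
  62: appears 1 time(s)
  71: appears 2 time(s)
  81: appears 1 time(s)
  100: appears 1 time(s)
Step 2: The value 7 appears most frequently (3 times).
Step 3: Mode = 7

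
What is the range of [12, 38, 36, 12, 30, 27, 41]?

29

Step 1: Identify the maximum value: max = 41
Step 2: Identify the minimum value: min = 12
Step 3: Range = max - min = 41 - 12 = 29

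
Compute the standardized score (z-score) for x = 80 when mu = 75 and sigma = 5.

1

Step 1: Recall the z-score formula: z = (x - mu) / sigma
Step 2: Substitute values: z = (80 - 75) / 5
Step 3: z = 5 / 5 = 1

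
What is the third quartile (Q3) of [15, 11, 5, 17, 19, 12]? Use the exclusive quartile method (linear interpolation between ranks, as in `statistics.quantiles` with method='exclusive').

17.5

Step 1: Sort the data: [5, 11, 12, 15, 17, 19]
Step 2: n = 6
Step 3: Using the exclusive quartile method:
  Q1 = 9.5
  Q2 (median) = 13.5
  Q3 = 17.5
  IQR = Q3 - Q1 = 17.5 - 9.5 = 8
Step 4: Q3 = 17.5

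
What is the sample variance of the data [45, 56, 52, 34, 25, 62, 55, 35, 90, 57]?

330.7667

Step 1: Compute the mean: (45 + 56 + 52 + 34 + 25 + 62 + 55 + 35 + 90 + 57) / 10 = 51.1
Step 2: Compute squared deviations from the mean:
  (45 - 51.1)^2 = 37.21
  (56 - 51.1)^2 = 24.01
  (52 - 51.1)^2 = 0.81
  (34 - 51.1)^2 = 292.41
  (25 - 51.1)^2 = 681.21
  (62 - 51.1)^2 = 118.81
  (55 - 51.1)^2 = 15.21
  (35 - 51.1)^2 = 259.21
  (90 - 51.1)^2 = 1513.21
  (57 - 51.1)^2 = 34.81
Step 3: Sum of squared deviations = 2976.9
Step 4: Sample variance = 2976.9 / 9 = 330.7667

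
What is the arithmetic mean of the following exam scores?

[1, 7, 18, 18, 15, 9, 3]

10.1429

Step 1: Sum all values: 1 + 7 + 18 + 18 + 15 + 9 + 3 = 71
Step 2: Count the number of values: n = 7
Step 3: Mean = sum / n = 71 / 7 = 10.1429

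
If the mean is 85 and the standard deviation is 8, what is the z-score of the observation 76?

-1.125

Step 1: Recall the z-score formula: z = (x - mu) / sigma
Step 2: Substitute values: z = (76 - 85) / 8
Step 3: z = -9 / 8 = -1.125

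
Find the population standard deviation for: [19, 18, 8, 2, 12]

6.3372

Step 1: Compute the mean: 11.8
Step 2: Sum of squared deviations from the mean: 200.8
Step 3: Population variance = 200.8 / 5 = 40.16
Step 4: Standard deviation = sqrt(40.16) = 6.3372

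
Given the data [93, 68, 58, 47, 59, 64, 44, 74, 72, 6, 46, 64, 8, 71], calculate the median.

61.5

Step 1: Sort the data in ascending order: [6, 8, 44, 46, 47, 58, 59, 64, 64, 68, 71, 72, 74, 93]
Step 2: The number of values is n = 14.
Step 3: Since n is even, the median is the average of positions 7 and 8:
  Median = (59 + 64) / 2 = 61.5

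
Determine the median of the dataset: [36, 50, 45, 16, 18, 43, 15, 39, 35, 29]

35.5

Step 1: Sort the data in ascending order: [15, 16, 18, 29, 35, 36, 39, 43, 45, 50]
Step 2: The number of values is n = 10.
Step 3: Since n is even, the median is the average of positions 5 and 6:
  Median = (35 + 36) / 2 = 35.5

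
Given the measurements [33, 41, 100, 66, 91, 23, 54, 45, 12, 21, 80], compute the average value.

51.4545

Step 1: Sum all values: 33 + 41 + 100 + 66 + 91 + 23 + 54 + 45 + 12 + 21 + 80 = 566
Step 2: Count the number of values: n = 11
Step 3: Mean = sum / n = 566 / 11 = 51.4545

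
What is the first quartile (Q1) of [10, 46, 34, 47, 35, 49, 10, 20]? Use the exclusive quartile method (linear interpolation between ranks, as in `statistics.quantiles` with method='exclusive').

12.5

Step 1: Sort the data: [10, 10, 20, 34, 35, 46, 47, 49]
Step 2: n = 8
Step 3: Using the exclusive quartile method:
  Q1 = 12.5
  Q2 (median) = 34.5
  Q3 = 46.75
  IQR = Q3 - Q1 = 46.75 - 12.5 = 34.25
Step 4: Q1 = 12.5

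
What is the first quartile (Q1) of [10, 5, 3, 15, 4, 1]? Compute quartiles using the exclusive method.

2.5

Step 1: Sort the data: [1, 3, 4, 5, 10, 15]
Step 2: n = 6
Step 3: Using the exclusive quartile method:
  Q1 = 2.5
  Q2 (median) = 4.5
  Q3 = 11.25
  IQR = Q3 - Q1 = 11.25 - 2.5 = 8.75
Step 4: Q1 = 2.5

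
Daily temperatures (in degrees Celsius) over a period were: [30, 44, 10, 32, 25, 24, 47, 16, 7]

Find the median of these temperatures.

25

Step 1: Sort the data in ascending order: [7, 10, 16, 24, 25, 30, 32, 44, 47]
Step 2: The number of values is n = 9.
Step 3: Since n is odd, the median is the middle value at position 5: 25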